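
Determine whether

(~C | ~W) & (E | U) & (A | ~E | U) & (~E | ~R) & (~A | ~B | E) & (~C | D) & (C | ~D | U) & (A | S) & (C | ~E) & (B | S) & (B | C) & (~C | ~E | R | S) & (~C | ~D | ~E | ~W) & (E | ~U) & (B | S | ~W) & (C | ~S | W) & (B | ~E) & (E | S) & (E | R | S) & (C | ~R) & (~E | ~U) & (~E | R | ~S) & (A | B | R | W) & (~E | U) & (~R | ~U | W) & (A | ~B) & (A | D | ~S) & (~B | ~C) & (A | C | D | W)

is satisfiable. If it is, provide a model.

Unsatisfiable

Case U = True:
  (E | ~U) forces E = True.
  Clause (~E | ~U) is falsified — contradiction.
Case U = False:
  (E | U) forces E = True.
  Clause (~E | U) is falsified — contradiction.
Both cases fail, so the formula is unsatisfiable.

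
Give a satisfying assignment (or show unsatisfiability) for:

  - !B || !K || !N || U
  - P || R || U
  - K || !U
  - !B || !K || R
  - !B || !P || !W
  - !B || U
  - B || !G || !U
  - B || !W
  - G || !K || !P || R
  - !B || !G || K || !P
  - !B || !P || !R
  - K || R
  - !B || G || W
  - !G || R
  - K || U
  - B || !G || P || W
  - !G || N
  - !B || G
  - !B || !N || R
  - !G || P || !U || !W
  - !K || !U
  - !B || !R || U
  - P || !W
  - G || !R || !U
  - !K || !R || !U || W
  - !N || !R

Try K = False:
  (K || !U) forces U = False.
  clause (K || U) is falsified — backtrack.
So K = True.
  then (!K || !U) forces U = False.
  then (!B || U) forces B = False.
  then (B || !W) forces W = False.
Set P = False.
  then (P || R || U) forces R = True.
  then (B || !G || P || W) forces G = False.
  then (!N || !R) forces N = False.
All clauses satisfied.

K: True; U: False; W: False; P: False; N: False; R: True; G: False; B: False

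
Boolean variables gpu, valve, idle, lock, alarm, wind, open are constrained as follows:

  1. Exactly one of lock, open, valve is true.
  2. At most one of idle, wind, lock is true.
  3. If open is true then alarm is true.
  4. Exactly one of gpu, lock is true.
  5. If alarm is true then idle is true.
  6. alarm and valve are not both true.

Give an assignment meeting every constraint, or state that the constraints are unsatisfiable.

gpu = True, valve = True, idle = True, lock = False, alarm = False, wind = False, open = False

  (1) {lock, open, valve}: 1 true — exactly one ✓
  (2) {idle, wind, lock}: 1 true — at most one ✓
  (3) open=F ⇒ alarm: vacuous ✓
  (4) {gpu, lock}: 1 true — exactly one ✓
  (5) alarm=F ⇒ idle: vacuous ✓
  (6) alarm=F, valve=T — not both ✓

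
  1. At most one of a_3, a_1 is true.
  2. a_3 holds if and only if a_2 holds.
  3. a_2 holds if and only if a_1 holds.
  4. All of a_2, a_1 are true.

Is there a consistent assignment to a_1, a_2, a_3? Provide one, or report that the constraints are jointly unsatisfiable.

Unsatisfiable

Case a_2 = True:
  (2) with a_2=T forces a_3 = True.
  (1) with a_3=T forces a_1 = False.
  Constraint (3) is violated (a_2=T, a_1=F) — contradiction.
Case a_2 = False:
  Constraint (4) is violated (a_2=F) — contradiction.
Both cases fail — unsatisfiable.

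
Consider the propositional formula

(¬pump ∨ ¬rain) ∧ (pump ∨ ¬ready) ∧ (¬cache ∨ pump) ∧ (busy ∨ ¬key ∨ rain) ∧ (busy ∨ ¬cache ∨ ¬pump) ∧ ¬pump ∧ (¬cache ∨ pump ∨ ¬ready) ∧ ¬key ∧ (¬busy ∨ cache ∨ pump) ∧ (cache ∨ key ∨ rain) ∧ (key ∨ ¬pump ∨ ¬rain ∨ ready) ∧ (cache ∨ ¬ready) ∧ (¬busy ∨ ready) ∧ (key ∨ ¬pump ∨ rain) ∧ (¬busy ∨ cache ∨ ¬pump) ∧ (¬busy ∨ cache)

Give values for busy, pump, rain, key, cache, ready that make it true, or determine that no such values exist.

busy: False, pump: False, rain: True, key: False, cache: False, ready: False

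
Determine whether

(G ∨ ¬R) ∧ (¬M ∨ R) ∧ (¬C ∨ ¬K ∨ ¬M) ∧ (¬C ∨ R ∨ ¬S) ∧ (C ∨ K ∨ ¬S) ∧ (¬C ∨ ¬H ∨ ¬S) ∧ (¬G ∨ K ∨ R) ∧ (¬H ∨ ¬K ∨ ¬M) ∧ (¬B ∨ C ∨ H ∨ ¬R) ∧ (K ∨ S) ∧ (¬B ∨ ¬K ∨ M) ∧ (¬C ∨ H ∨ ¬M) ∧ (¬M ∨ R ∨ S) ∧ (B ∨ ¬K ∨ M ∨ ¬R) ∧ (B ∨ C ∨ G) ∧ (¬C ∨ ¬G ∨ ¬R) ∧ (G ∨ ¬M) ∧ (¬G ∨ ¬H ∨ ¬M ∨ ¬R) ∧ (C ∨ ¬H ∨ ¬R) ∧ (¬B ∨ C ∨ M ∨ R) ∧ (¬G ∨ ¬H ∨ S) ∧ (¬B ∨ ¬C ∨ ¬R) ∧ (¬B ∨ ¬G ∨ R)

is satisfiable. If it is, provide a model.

C: False; H: False; R: False; K: True; M: False; B: False; S: True; G: True

Set C = False.
Set H = False.
Set R = False.
  then (¬M ∨ R) forces M = False.
  then (¬B ∨ C ∨ M ∨ R) forces B = False.
  then (B ∨ C ∨ G) forces G = True.
  then (¬G ∨ K ∨ R) forces K = True.
Set S = True.
All clauses satisfied.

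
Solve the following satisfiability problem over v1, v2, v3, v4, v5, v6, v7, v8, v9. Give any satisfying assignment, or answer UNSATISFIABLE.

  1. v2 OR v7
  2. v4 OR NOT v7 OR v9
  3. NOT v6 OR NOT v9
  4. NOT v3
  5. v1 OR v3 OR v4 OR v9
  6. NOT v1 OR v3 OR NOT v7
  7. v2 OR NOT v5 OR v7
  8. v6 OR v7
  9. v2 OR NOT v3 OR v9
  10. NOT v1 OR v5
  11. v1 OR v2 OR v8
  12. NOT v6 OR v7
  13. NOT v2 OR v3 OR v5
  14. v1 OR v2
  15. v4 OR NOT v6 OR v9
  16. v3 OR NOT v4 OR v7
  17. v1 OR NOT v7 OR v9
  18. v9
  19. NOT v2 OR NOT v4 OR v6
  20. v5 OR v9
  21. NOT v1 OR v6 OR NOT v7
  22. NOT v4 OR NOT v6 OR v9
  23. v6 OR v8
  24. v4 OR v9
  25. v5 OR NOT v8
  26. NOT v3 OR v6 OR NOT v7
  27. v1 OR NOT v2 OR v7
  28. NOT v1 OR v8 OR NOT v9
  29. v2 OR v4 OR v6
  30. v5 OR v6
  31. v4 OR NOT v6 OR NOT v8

v1=F; v2=T; v3=F; v4=F; v5=T; v6=F; v7=T; v8=T; v9=T

Unit clause (NOT v3) forces v3 = False.
Unit clause (v9) forces v9 = True.
In (NOT v6 OR NOT v9) only NOT v6 is left, so v6 = False.
In (v6 OR v7) only v7 is left, so v7 = True.
In (NOT v1 OR v6 OR NOT v7) only NOT v1 is left, so v1 = False.
In (v6 OR v8) only v8 is left, so v8 = True.
In (v5 OR NOT v8) only v5 is left, so v5 = True.
In (v1 OR v2) only v2 is left, so v2 = True.
In (NOT v2 OR NOT v4 OR v6) only NOT v4 is left, so v4 = False.
All clauses satisfied.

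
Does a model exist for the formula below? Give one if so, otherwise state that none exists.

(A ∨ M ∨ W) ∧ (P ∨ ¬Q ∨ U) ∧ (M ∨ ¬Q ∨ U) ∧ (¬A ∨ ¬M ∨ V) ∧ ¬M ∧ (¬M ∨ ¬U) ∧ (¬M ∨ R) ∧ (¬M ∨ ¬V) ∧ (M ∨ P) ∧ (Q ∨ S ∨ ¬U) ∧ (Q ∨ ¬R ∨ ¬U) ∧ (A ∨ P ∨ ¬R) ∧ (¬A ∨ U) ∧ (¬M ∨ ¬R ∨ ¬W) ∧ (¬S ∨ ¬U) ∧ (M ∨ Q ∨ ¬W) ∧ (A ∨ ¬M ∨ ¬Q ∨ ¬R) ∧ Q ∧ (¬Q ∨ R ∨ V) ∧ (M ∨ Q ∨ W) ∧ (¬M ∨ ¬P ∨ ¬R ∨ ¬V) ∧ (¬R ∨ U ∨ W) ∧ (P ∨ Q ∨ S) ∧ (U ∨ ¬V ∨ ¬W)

R: True, W: True, M: False, U: True, P: True, A: False, Q: True, S: False, V: True

Unit clause (¬M) forces M = False.
In (M ∨ P) only P is left, so P = True.
Unit clause (Q) forces Q = True.
In (M ∨ ¬Q ∨ U) only U is left, so U = True.
In (¬S ∨ ¬U) only ¬S is left, so S = False.
Set R = True.
Set W = True.
Set A = False.
Set V = True.
All clauses satisfied.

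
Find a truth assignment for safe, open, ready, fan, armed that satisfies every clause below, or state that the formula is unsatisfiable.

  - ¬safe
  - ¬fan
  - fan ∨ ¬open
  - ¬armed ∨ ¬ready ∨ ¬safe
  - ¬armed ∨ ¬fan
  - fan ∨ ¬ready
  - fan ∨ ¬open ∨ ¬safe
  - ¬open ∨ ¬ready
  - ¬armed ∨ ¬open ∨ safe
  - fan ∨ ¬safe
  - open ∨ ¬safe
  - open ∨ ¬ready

Unit clause (¬safe) forces safe = False.
Unit clause (¬fan) forces fan = False.
In (fan ∨ ¬open) only ¬open is left, so open = False.
In (fan ∨ ¬ready) only ¬ready is left, so ready = False.
Set armed = False.
All clauses satisfied.

safe=F, open=F, ready=F, fan=F, armed=F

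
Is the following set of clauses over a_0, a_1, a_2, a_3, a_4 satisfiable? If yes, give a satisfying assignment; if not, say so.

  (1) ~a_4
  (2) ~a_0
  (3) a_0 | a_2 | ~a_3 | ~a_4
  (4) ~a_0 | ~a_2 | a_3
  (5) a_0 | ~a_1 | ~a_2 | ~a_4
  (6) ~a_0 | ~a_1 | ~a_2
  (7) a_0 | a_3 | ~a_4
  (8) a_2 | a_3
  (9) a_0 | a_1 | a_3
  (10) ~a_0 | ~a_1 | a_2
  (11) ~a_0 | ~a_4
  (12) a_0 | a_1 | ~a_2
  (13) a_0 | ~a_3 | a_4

Unit clause (~a_4) forces a_4 = False.
Unit clause (~a_0) forces a_0 = False.
In (a_0 | ~a_3 | a_4) only ~a_3 is left, so a_3 = False.
In (a_2 | a_3) only a_2 is left, so a_2 = True.
In (a_0 | a_1 | a_3) only a_1 is left, so a_1 = True.
All clauses satisfied.

a_0 = False; a_1 = True; a_2 = True; a_3 = False; a_4 = False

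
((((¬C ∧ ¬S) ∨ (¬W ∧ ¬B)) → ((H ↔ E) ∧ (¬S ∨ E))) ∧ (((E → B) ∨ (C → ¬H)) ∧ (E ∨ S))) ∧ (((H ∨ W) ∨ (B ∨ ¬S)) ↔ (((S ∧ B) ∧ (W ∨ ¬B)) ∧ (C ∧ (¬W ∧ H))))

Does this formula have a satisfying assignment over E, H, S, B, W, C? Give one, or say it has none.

UNSATISFIABLE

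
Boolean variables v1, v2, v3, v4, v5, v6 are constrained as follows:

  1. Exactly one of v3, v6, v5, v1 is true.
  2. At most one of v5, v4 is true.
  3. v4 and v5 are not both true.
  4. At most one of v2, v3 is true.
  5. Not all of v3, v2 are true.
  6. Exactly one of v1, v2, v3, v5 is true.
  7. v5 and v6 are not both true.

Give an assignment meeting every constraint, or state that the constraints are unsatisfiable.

v1=T; v2=F; v3=F; v4=F; v5=F; v6=F

  (1) {v3, v6, v5, v1}: 1 true — exactly one ✓
  (2) {v5, v4}: 0 true — at most one ✓
  (3) v4=F, v5=F — not both ✓
  (4) {v2, v3}: 0 true — at most one ✓
  (5) {v3, v2}: 0/2 true — not all ✓
  (6) {v1, v2, v3, v5}: 1 true — exactly one ✓
  (7) v5=F, v6=F — not both ✓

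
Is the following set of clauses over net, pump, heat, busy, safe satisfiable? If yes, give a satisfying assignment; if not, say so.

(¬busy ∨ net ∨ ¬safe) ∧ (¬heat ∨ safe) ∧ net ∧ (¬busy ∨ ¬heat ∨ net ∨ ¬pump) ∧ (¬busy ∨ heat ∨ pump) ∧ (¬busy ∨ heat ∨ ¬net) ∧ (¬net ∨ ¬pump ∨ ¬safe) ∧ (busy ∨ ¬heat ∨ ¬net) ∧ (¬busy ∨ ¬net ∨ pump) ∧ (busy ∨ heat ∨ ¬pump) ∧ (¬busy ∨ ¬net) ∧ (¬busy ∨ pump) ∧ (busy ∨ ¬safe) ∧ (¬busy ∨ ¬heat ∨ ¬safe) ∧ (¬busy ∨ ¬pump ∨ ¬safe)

Unit clause (net) forces net = True.
In (¬busy ∨ ¬net) only ¬busy is left, so busy = False.
In (busy ∨ ¬safe) only ¬safe is left, so safe = False.
In (¬heat ∨ safe) only ¬heat is left, so heat = False.
In (busy ∨ heat ∨ ¬pump) only ¬pump is left, so pump = False.
All clauses satisfied.

net=T, pump=F, heat=F, busy=F, safe=F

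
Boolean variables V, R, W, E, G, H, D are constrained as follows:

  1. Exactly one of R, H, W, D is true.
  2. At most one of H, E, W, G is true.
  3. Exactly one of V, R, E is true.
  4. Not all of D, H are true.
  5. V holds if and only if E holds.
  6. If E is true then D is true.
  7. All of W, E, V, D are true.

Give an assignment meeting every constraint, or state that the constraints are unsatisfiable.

Unsatisfiable — no assignment works.

Case V = True:
  (3) with V=T forces R = False.
  (3) with V=T forces E = False.
  Constraint (5) is violated (V=T, E=F) — contradiction.
Case V = False:
  Constraint (7) is violated (V=F) — contradiction.
Both cases fail — unsatisfiable.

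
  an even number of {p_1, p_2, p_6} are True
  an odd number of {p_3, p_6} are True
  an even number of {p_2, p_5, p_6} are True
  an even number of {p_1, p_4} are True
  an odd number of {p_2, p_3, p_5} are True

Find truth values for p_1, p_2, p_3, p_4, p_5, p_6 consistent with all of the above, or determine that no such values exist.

p_1 = True; p_2 = False; p_3 = False; p_4 = True; p_5 = True; p_6 = True

{p_1, p_2, p_6}: 2 true → even ✓
{p_3, p_6}: 1 true → odd ✓
{p_2, p_5, p_6}: 2 true → even ✓
{p_1, p_4}: 2 true → even ✓
{p_2, p_3, p_5}: 1 true → odd ✓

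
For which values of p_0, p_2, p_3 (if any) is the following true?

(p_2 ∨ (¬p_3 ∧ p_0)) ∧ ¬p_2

p_0 = True; p_2 = False; p_3 = False

  p_2 ∨ (¬p_3 ∧ p_0) = True
    ¬p_3 ∧ p_0 = True
      ¬p_3 = True
  ¬p_2 = True
Both conjuncts True, so the formula holds.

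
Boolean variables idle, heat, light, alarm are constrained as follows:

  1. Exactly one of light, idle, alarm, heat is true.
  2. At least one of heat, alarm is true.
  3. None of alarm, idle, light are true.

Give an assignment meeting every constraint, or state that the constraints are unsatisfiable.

idle = False, heat = True, light = False, alarm = False

  (1) {light, idle, alarm, heat}: 1 true — exactly one ✓
  (2) {heat, alarm}: 1 true — at least one ✓
  (3) {alarm, idle, light}: 0 true — none ✓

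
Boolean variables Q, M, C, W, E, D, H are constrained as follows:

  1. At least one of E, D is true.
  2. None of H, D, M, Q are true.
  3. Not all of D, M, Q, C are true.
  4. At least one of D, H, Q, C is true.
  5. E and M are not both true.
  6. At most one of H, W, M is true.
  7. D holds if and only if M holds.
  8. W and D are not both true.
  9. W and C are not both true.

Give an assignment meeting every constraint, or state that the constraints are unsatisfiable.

Q = False, M = False, C = True, W = False, E = True, D = False, H = False

  (1) {E, D}: 1 true — at least one ✓
  (2) {H, D, M, Q}: 0 true — none ✓
  (3) {D, M, Q, C}: 1/4 true — not all ✓
  (4) {D, H, Q, C}: 1 true — at least one ✓
  (5) E=T, M=F — not both ✓
  (6) {H, W, M}: 0 true — at most one ✓
  (7) D=F, M=F — same ✓
  (8) W=F, D=F — not both ✓
  (9) W=F, C=T — not both ✓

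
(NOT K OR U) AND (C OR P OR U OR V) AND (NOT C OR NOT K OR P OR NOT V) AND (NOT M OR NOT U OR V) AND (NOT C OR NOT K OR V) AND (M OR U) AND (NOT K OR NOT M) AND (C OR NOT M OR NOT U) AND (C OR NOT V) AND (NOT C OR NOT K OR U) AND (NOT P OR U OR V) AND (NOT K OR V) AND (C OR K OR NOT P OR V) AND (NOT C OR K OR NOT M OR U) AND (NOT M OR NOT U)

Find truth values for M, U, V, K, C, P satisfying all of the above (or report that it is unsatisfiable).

M=F, U=T, V=F, K=F, C=T, P=T

Set M = False.
  then (M OR U) forces U = True.
Set V = False.
  then (NOT K OR V) forces K = False.
Set C = True.
Set P = True.
All clauses satisfied.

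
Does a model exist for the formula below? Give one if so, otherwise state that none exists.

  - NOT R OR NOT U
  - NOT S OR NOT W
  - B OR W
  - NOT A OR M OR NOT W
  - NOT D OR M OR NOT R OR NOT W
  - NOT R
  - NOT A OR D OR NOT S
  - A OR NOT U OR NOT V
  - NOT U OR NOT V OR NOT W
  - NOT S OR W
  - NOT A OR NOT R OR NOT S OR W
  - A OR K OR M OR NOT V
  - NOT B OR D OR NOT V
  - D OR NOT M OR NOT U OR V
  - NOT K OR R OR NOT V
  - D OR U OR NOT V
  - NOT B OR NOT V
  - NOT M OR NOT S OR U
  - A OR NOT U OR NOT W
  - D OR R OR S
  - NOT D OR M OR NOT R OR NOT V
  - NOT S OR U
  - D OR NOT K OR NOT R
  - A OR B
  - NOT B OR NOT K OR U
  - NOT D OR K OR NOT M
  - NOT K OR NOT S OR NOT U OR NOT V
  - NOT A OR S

K = True, W = False, D = True, A = False, M = False, V = False, R = False, S = False, U = True, B = True

Unit clause (NOT R) forces R = False.
Set K = True.
  then (NOT K OR R OR NOT V) forces V = False.
Set W = False.
  then (B OR W) forces B = True.
  then (NOT S OR W) forces S = False.
  then (D OR R OR S) forces D = True.
  then (NOT B OR NOT K OR U) forces U = True.
  then (NOT A OR S) forces A = False.
Set M = False.
All clauses satisfied.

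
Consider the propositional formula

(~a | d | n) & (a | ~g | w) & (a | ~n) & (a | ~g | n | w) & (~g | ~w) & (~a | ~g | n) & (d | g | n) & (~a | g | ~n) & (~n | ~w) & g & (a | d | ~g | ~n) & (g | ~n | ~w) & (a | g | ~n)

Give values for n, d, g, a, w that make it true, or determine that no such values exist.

Unit clause (g) forces g = True.
In (~g | ~w) only ~w is left, so w = False.
In (a | ~g | w) only a is left, so a = True.
In (~a | ~g | n) only n is left, so n = True.
Set d = True.
All clauses satisfied.

n = True, d = True, g = True, a = True, w = False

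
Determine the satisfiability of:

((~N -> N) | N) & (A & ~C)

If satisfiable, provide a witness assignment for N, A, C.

N=T, A=T, C=F

  (~N -> N) | N = True
    ~N -> N = True
      ~N = False
  A & ~C = True
    ~C = True
Both conjuncts True, so the formula holds.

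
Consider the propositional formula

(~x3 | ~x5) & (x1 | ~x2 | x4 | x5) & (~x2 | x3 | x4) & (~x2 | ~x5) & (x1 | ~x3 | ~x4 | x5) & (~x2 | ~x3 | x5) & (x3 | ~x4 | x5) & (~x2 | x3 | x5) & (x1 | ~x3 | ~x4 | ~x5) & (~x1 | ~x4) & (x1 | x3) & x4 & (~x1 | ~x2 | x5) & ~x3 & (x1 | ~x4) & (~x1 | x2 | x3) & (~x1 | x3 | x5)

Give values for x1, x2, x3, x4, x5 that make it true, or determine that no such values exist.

The formula is unsatisfiable.

Case x4 = True:
  (~x1 | ~x4) forces x1 = False.
  Clause (x1 | ~x4) is falsified — contradiction.
Case x4 = False:
  Clause (x4) is falsified — contradiction.
Both cases fail, so the formula is unsatisfiable.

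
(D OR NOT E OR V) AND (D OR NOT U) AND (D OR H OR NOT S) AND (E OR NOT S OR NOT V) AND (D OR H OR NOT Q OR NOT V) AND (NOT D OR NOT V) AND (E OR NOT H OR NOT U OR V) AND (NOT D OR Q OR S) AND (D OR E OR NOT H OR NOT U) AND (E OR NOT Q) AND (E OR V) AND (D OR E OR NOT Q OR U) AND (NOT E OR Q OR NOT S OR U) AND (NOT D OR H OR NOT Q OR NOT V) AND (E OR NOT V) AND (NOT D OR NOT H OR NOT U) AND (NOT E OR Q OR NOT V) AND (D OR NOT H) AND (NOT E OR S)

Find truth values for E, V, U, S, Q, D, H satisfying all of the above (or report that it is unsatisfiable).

E = True; V = False; U = True; S = True; Q = True; D = True; H = False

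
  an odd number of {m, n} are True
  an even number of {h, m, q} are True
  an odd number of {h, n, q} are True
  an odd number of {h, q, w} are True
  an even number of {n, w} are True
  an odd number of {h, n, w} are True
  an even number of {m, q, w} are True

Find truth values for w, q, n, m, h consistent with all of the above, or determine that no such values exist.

w=T, q=T, n=T, m=F, h=T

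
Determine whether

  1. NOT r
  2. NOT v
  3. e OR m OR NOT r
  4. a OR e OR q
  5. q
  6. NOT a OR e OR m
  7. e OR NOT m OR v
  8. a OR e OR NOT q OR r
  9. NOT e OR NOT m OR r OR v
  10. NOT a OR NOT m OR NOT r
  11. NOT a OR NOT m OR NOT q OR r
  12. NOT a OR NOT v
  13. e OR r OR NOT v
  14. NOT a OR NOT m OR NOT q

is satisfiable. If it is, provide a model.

m = False, r = False, a = True, v = False, q = True, e = True

Unit clause (NOT r) forces r = False.
Unit clause (NOT v) forces v = False.
Unit clause (q) forces q = True.
Try m = True:
  (e OR NOT m OR v) forces e = True.
  clause (NOT e OR NOT m OR r OR v) is falsified — backtrack.
So m = False.
Set a = True.
  then (NOT a OR e OR m) forces e = True.
All clauses satisfied.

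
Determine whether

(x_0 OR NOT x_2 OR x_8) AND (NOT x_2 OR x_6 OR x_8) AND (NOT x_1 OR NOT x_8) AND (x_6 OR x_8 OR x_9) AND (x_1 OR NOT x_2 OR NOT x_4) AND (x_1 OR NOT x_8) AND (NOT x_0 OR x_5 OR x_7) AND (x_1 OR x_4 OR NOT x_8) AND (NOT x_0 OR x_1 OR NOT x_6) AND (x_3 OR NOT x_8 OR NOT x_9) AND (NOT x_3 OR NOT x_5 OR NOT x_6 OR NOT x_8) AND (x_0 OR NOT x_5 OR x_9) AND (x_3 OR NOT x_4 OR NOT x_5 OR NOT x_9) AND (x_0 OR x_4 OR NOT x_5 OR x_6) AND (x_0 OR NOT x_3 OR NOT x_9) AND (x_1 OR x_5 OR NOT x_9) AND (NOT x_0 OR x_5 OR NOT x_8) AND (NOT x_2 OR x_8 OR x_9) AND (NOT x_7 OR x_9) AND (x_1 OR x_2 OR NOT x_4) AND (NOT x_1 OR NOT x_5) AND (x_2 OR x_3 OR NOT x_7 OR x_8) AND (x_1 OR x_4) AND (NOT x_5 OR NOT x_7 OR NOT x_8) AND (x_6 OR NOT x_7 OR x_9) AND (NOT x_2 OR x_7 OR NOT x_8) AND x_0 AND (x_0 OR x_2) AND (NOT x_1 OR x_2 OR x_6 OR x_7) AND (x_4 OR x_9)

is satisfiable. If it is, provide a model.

x_0: True, x_1: True, x_2: False, x_3: True, x_4: False, x_5: False, x_6: True, x_7: True, x_8: False, x_9: True

Unit clause (x_0) forces x_0 = True.
Set x_1 = True.
  then (NOT x_1 OR NOT x_8) forces x_8 = False.
  then (NOT x_1 OR NOT x_5) forces x_5 = False.
  then (NOT x_0 OR x_5 OR x_7) forces x_7 = True.
  then (NOT x_7 OR x_9) forces x_9 = True.
Set x_2 = False.
  then (x_2 OR x_3 OR NOT x_7 OR x_8) forces x_3 = True.
Set x_4 = False.
Set x_6 = True.
All clauses satisfied.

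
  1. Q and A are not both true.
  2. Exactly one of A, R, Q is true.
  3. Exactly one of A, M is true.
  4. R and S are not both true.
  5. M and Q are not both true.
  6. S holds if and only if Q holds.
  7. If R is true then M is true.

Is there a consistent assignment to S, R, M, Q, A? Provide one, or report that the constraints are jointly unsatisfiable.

S: False, R: True, M: True, Q: False, A: False

  (1) Q=F, A=F — not both ✓
  (2) {A, R, Q}: 1 true — exactly one ✓
  (3) {A, M}: 1 true — exactly one ✓
  (4) R=T, S=F — not both ✓
  (5) M=T, Q=F — not both ✓
  (6) S=F, Q=F — same ✓
  (7) R=T ⇒ M: T ✓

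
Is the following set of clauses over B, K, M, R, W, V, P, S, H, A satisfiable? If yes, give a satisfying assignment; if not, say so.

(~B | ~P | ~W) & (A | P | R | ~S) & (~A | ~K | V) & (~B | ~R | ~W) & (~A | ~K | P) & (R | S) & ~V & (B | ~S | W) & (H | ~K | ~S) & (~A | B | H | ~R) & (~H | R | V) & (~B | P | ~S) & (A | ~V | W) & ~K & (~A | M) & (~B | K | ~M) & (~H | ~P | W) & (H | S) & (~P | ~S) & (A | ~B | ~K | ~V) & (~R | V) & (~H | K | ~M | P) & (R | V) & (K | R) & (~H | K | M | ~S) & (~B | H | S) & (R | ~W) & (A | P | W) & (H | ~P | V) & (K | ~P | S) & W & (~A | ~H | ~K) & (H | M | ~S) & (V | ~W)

UNSATISFIABLE

Case W = True:
  (~V) forces V = False.
  Clause (V | ~W) is falsified — contradiction.
Case W = False:
  Clause (W) is falsified — contradiction.
Both cases fail, so the formula is unsatisfiable.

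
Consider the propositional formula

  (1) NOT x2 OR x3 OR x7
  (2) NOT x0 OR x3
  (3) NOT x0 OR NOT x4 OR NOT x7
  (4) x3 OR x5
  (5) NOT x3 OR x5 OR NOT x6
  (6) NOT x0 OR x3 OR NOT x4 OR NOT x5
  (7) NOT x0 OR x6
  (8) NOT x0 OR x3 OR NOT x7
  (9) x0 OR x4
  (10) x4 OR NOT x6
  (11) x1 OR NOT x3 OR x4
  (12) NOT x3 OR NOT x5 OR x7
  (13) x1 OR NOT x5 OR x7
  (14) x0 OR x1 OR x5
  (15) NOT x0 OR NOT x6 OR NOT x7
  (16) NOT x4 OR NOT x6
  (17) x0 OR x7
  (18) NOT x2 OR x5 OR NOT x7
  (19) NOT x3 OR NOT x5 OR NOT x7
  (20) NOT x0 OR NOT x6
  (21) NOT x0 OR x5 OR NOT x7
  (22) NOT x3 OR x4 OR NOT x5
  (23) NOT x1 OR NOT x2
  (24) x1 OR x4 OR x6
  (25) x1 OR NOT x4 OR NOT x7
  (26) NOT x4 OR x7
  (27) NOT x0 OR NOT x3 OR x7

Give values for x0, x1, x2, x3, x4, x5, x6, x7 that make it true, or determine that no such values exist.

Try x0 = True:
  (NOT x0 OR x3) forces x3 = True.
  (NOT x0 OR x6) forces x6 = True.
  clause (NOT x0 OR NOT x6) is falsified — backtrack.
So x0 = False.
  then (x0 OR x4) forces x4 = True.
  then (NOT x4 OR NOT x6) forces x6 = False.
  then (x0 OR x7) forces x7 = True.
  then (x1 OR NOT x4 OR NOT x7) forces x1 = True.
  then (NOT x1 OR NOT x2) forces x2 = False.
Set x3 = True.
  then (NOT x3 OR NOT x5 OR NOT x7) forces x5 = False.
All clauses satisfied.

x0=F, x1=T, x2=F, x3=T, x4=T, x5=F, x6=F, x7=T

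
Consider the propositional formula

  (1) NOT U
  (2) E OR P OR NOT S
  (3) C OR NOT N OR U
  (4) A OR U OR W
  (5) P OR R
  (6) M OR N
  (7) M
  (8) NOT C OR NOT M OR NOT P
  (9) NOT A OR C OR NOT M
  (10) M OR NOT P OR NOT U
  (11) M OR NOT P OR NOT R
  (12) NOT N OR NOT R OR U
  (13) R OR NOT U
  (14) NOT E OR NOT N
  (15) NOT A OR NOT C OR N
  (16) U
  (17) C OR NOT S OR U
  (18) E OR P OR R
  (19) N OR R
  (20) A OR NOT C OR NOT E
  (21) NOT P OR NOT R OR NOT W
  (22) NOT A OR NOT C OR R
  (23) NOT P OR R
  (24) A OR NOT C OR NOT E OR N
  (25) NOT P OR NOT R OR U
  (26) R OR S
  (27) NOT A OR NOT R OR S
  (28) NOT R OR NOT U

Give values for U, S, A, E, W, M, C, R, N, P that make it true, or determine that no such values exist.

The formula is unsatisfiable.

Case U = True:
  Clause (NOT U) is falsified — contradiction.
Case U = False:
  Clause (U) is falsified — contradiction.
Both cases fail, so the formula is unsatisfiable.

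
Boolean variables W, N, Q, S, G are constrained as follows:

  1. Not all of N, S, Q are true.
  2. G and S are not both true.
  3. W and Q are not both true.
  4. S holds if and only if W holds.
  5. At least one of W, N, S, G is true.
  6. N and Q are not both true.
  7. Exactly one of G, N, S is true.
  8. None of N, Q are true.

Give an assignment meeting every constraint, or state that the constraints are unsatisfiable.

W=T, N=F, Q=F, S=T, G=F

  (1) {N, S, Q}: 1/3 true — not all ✓
  (2) G=F, S=T — not both ✓
  (3) W=T, Q=F — not both ✓
  (4) S=T, W=T — same ✓
  (5) {W, N, S, G}: 2 true — at least one ✓
  (6) N=F, Q=F — not both ✓
  (7) {G, N, S}: 1 true — exactly one ✓
  (8) {N, Q}: 0 true — none ✓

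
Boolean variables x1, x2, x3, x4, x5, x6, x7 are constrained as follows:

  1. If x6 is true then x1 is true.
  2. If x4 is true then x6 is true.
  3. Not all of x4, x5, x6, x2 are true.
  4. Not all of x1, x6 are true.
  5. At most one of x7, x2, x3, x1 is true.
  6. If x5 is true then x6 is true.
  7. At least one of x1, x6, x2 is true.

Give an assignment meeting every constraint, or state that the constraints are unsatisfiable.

x1=F; x2=T; x3=F; x4=F; x5=F; x6=F; x7=F

  (1) x6=F ⇒ x1: vacuous ✓
  (2) x4=F ⇒ x6: vacuous ✓
  (3) {x4, x5, x6, x2}: 1/4 true — not all ✓
  (4) {x1, x6}: 0/2 true — not all ✓
  (5) {x7, x2, x3, x1}: 1 true — at most one ✓
  (6) x5=F ⇒ x6: vacuous ✓
  (7) {x1, x6, x2}: 1 true — at least one ✓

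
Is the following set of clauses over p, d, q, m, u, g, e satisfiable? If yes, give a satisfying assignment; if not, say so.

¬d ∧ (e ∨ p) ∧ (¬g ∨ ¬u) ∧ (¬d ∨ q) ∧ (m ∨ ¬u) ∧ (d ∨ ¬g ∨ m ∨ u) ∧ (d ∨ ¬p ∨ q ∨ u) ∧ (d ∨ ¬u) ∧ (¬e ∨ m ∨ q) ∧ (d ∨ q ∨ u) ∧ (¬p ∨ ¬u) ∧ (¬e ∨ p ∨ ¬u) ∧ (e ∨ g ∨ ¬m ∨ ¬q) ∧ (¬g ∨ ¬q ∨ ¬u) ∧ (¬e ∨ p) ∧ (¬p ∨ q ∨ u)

Unit clause (¬d) forces d = False.
In (d ∨ ¬u) only ¬u is left, so u = False.
In (d ∨ q ∨ u) only q is left, so q = True.
Set p = True.
Set m = False.
  then (d ∨ ¬g ∨ m ∨ u) forces g = False.
Set e = False.
All clauses satisfied.

p = True, d = False, q = True, m = False, u = False, g = False, e = False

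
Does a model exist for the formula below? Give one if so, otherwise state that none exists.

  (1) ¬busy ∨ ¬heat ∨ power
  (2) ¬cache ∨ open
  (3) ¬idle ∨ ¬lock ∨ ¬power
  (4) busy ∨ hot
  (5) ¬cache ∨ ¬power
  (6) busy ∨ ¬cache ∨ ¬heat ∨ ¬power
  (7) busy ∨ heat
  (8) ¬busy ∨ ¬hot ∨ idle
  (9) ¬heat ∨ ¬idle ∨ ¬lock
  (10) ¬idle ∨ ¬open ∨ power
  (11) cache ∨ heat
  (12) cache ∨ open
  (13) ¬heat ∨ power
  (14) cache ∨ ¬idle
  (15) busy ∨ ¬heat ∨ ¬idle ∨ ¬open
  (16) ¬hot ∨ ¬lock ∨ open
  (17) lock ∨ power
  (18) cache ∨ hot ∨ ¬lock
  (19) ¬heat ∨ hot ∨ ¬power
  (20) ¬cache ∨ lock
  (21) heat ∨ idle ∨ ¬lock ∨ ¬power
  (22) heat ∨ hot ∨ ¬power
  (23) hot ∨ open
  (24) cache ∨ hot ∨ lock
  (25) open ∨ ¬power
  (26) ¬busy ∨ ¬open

busy = False; lock = True; heat = True; power = True; open = True; cache = False; idle = False; hot = True

Try busy = True:
  (¬busy ∨ ¬open) forces open = False.
  (¬cache ∨ open) forces cache = False.
  clause (cache ∨ open) is falsified — backtrack.
So busy = False.
  then (busy ∨ hot) forces hot = True.
  then (busy ∨ heat) forces heat = True.
  then (¬heat ∨ power) forces power = True.
  then (open ∨ ¬power) forces open = True.
  then (¬cache ∨ ¬power) forces cache = False.
  then (cache ∨ ¬idle) forces idle = False.
Set lock = True.
All clauses satisfied.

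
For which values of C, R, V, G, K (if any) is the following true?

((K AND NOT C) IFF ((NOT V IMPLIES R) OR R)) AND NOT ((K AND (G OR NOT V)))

C = False; R = False; V = False; G = False; K = False

  (K AND NOT C) IFF ((NOT V IMPLIES R) OR R) = True
    K AND NOT C = False
      NOT C = True
    (NOT V IMPLIES R) OR R = False
      NOT V IMPLIES R = False
        NOT V = True
  NOT ((K AND (G OR NOT V))) = True
    K AND (G OR NOT V) = False
      G OR NOT V = True
        NOT V = True
Both conjuncts True, so the formula holds.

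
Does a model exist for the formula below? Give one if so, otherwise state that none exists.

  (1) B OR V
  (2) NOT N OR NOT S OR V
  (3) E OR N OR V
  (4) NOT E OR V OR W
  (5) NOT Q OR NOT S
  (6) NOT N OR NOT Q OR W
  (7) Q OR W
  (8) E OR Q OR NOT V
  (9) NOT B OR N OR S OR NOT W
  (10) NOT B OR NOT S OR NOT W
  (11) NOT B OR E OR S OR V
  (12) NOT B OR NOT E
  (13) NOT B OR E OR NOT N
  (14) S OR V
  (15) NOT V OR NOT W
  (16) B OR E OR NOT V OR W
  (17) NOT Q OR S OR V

S = False, Q = True, V = True, E = False, B = True, W = False, N = False

Try S = True:
  (NOT Q OR NOT S) forces Q = False.
  (Q OR W) forces W = True.
  (NOT B OR NOT S OR NOT W) forces B = False.
  (B OR V) forces V = True.
  clause (NOT V OR NOT W) is falsified — backtrack.
So S = False.
  then (S OR V) forces V = True.
  then (NOT V OR NOT W) forces W = False.
  then (Q OR W) forces Q = True.
  then (NOT N OR NOT Q OR W) forces N = False.
Set E = False.
  then (B OR E OR NOT V OR W) forces B = True.
All clauses satisfied.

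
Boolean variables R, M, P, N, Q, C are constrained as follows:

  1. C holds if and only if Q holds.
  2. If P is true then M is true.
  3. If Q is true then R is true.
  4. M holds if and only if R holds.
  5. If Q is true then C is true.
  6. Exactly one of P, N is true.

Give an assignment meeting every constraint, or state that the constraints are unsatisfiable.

R = True, M = True, P = True, N = False, Q = True, C = True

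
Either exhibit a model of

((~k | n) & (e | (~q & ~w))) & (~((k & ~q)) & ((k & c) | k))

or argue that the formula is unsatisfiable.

q=T, w=F, k=T, e=T, n=T, c=T

  (~k | n) & (e | (~q & ~w)) = True
    ~k | n = True
      ~k = False
    e | (~q & ~w) = True
      ~q & ~w = False
        ~q = False
        ~w = True
  ~((k & ~q)) & ((k & c) | k) = True
    ~((k & ~q)) = True
      k & ~q = False
        ~q = False
    (k & c) | k = True
      k & c = True
Both conjuncts True, so the formula holds.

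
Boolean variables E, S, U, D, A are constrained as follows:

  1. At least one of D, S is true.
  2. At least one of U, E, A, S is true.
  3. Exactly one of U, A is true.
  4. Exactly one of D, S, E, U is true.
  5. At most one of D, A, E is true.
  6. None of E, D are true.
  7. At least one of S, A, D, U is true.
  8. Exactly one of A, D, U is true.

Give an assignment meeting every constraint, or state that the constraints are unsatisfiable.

E = False; S = True; U = False; D = False; A = True

  (1) {D, S}: 1 true — at least one ✓
  (2) {U, E, A, S}: 2 true — at least one ✓
  (3) {U, A}: 1 true — exactly one ✓
  (4) {D, S, E, U}: 1 true — exactly one ✓
  (5) {D, A, E}: 1 true — at most one ✓
  (6) {E, D}: 0 true — none ✓
  (7) {S, A, D, U}: 2 true — at least one ✓
  (8) {A, D, U}: 1 true — exactly one ✓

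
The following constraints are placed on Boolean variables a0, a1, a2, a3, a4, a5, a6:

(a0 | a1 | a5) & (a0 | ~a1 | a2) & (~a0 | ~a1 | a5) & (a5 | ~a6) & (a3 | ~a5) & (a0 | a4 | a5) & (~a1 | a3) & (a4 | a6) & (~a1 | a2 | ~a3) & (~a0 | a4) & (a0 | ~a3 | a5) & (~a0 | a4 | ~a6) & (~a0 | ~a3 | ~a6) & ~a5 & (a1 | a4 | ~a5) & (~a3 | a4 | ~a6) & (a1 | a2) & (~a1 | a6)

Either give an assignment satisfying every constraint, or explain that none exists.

a0 = True; a1 = False; a2 = True; a3 = True; a4 = True; a5 = False; a6 = False

Unit clause (~a5) forces a5 = False.
In (a5 | ~a6) only ~a6 is left, so a6 = False.
In (a4 | a6) only a4 is left, so a4 = True.
In (~a1 | a6) only ~a1 is left, so a1 = False.
In (a0 | a1 | a5) only a0 is left, so a0 = True.
In (a1 | a2) only a2 is left, so a2 = True.
Set a3 = True.
All clauses satisfied.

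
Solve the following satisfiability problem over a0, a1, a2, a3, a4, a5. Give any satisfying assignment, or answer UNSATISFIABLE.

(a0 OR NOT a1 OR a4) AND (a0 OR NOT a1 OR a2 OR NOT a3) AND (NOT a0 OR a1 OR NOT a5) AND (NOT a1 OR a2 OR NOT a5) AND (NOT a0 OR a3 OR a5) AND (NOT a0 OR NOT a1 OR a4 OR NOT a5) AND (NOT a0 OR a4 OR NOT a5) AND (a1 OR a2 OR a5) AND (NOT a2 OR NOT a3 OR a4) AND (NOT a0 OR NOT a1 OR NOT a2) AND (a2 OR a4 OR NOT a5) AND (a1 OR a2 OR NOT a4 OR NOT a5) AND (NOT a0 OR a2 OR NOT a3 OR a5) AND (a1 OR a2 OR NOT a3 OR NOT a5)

a0: True, a1: False, a2: True, a3: True, a4: True, a5: False

Set a0 = True.
Try a1 = True:
  (NOT a0 OR NOT a1 OR NOT a2) forces a2 = False.
  (NOT a1 OR a2 OR NOT a5) forces a5 = False.
  (NOT a0 OR a3 OR a5) forces a3 = True.
  clause (NOT a0 OR a2 OR NOT a3 OR a5) is falsified — backtrack.
So a1 = False.
  then (NOT a0 OR a1 OR NOT a5) forces a5 = False.
  then (NOT a0 OR a3 OR a5) forces a3 = True.
  then (a1 OR a2 OR a5) forces a2 = True.
  then (NOT a2 OR NOT a3 OR a4) forces a4 = True.
All clauses satisfied.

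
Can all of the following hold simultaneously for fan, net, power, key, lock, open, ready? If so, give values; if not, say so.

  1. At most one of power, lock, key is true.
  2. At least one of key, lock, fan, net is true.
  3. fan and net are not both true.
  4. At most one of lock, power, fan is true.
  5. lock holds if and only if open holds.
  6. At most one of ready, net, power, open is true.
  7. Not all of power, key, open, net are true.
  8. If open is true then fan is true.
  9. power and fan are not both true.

fan: False, net: False, power: False, key: True, lock: False, open: False, ready: False

  (1) {power, lock, key}: 1 true — at most one ✓
  (2) {key, lock, fan, net}: 1 true — at least one ✓
  (3) fan=F, net=F — not both ✓
  (4) {lock, power, fan}: 0 true — at most one ✓
  (5) lock=F, open=F — same ✓
  (6) {ready, net, power, open}: 0 true — at most one ✓
  (7) {power, key, open, net}: 1/4 true — not all ✓
  (8) open=F ⇒ fan: vacuous ✓
  (9) power=F, fan=F — not both ✓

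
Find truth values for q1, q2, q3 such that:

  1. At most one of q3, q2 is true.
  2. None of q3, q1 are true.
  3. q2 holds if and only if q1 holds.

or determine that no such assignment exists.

q1=F, q2=F, q3=F

  (1) {q3, q2}: 0 true — at most one ✓
  (2) {q3, q1}: 0 true — none ✓
  (3) q2=F, q1=F — same ✓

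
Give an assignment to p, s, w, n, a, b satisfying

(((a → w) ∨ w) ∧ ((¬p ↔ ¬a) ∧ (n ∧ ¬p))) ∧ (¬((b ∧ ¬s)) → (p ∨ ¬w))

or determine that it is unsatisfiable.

p = False, s = False, w = True, n = True, a = False, b = True

  ((a → w) ∨ w) ∧ ((¬p ↔ ¬a) ∧ (n ∧ ¬p)) = True
    (a → w) ∨ w = True
      a → w = True
    (¬p ↔ ¬a) ∧ (n ∧ ¬p) = True
      ¬p ↔ ¬a = True
        ¬p = True
        ¬a = True
      n ∧ ¬p = True
        ¬p = True
  ¬((b ∧ ¬s)) → (p ∨ ¬w) = True
    ¬((b ∧ ¬s)) = False
      b ∧ ¬s = True
        ¬s = True
    p ∨ ¬w = False
      ¬w = False
Both conjuncts True, so the formula holds.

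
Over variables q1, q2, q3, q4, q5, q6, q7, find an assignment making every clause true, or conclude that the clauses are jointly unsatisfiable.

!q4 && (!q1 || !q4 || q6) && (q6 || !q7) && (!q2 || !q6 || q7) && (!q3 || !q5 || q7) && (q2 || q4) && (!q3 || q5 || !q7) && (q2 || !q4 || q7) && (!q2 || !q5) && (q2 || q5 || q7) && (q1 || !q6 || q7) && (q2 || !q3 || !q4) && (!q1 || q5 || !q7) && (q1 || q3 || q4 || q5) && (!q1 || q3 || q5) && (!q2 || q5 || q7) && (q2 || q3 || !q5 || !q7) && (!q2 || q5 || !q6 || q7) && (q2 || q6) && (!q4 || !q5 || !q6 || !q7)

Case q4 = True:
  Clause (!q4) is falsified — contradiction.
Case q4 = False:
  (q2 || q4) forces q2 = True.
  (!q2 || !q5) forces q5 = False.
  (!q2 || q5 || q7) forces q7 = True.
  (q6 || !q7) forces q6 = True.
  (!q3 || q5 || !q7) forces q3 = False.
  (!q1 || q5 || !q7) forces q1 = False.
  Clause (q1 || q3 || q4 || q5) is falsified — contradiction.
Both cases fail, so the formula is unsatisfiable.

UNSATISFIABLE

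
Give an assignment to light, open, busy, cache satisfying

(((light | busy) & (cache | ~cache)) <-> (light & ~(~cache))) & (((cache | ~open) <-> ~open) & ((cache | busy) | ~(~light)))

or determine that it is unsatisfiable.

light=T, open=F, busy=T, cache=T

  ((light | busy) & (cache | ~cache)) <-> (light & ~(~cache)) = True
    (light | busy) & (cache | ~cache) = True
      light | busy = True
      cache | ~cache = True
        ~cache = False
    light & ~(~cache) = True
      ~(~cache) = True
        ~cache = False
  ((cache | ~open) <-> ~open) & ((cache | busy) | ~(~light)) = True
    (cache | ~open) <-> ~open = True
      cache | ~open = True
        ~open = True
      ~open = True
    (cache | busy) | ~(~light) = True
      cache | busy = True
      ~(~light) = True
        ~light = False
Both conjuncts True, so the formula holds.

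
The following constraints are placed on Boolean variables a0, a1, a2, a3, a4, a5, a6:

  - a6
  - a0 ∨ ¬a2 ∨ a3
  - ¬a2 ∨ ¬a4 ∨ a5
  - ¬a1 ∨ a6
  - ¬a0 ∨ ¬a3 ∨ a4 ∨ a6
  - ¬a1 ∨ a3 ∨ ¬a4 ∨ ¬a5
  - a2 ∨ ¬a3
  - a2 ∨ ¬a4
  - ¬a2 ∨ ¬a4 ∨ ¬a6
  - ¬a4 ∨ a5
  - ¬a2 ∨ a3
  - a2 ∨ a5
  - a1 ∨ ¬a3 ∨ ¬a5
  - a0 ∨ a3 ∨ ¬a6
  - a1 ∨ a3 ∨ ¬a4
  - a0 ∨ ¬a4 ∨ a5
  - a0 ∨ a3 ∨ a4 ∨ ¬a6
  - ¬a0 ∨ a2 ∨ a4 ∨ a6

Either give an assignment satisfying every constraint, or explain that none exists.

Unit clause (a6) forces a6 = True.
Set a0 = True.
Set a1 = True.
Set a2 = False.
  then (a2 ∨ ¬a3) forces a3 = False.
  then (a2 ∨ ¬a4) forces a4 = False.
  then (a2 ∨ a5) forces a5 = True.
All clauses satisfied.

a0 = True; a1 = True; a2 = False; a3 = False; a4 = False; a5 = True; a6 = True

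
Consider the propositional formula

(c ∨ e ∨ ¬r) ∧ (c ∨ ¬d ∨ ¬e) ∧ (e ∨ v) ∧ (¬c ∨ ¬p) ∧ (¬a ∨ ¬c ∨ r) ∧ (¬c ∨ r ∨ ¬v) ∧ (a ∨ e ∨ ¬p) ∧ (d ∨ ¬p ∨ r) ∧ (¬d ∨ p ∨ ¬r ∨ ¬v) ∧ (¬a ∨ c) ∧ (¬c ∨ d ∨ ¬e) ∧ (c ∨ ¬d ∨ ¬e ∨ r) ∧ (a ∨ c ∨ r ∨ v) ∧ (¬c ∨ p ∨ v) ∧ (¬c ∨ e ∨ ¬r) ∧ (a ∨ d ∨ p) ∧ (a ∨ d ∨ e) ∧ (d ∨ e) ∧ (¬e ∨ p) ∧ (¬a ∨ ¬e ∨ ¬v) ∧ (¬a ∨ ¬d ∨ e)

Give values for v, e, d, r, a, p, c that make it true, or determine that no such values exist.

Set v = True.
Set e = True.
  then (¬e ∨ p) forces p = True.
  then (¬a ∨ ¬e ∨ ¬v) forces a = False.
  then (¬c ∨ ¬p) forces c = False.
  then (c ∨ ¬d ∨ ¬e) forces d = False.
  then (d ∨ ¬p ∨ r) forces r = True.
All clauses satisfied.

v=T; e=T; d=F; r=T; a=F; p=T; c=F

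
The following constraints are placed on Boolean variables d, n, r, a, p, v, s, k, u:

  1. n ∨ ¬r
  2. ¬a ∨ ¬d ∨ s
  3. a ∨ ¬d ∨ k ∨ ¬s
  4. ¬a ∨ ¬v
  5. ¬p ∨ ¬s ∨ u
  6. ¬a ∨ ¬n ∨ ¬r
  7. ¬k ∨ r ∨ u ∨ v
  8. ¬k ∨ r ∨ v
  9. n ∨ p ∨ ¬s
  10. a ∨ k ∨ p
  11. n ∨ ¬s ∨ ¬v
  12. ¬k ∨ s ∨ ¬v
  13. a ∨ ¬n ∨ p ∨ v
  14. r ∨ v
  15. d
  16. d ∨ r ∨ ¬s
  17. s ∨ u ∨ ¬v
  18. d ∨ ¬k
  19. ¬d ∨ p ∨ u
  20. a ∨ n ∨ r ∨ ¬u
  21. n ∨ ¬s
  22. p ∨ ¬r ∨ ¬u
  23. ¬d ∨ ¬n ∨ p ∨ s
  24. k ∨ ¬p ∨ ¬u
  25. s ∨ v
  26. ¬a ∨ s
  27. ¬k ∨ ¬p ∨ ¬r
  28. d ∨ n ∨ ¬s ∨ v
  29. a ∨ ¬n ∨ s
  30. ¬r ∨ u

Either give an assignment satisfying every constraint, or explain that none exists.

Unit clause (d) forces d = True.
Set n = True.
Set r = False.
  then (r ∨ v) forces v = True.
  then (¬a ∨ ¬v) forces a = False.
  then (a ∨ ¬n ∨ s) forces s = True.
  then (a ∨ ¬d ∨ k ∨ ¬s) forces k = True.
Set p = True.
  then (¬p ∨ ¬s ∨ u) forces u = True.
All clauses satisfied.

d: True, n: True, r: False, a: False, p: True, v: True, s: True, k: True, u: True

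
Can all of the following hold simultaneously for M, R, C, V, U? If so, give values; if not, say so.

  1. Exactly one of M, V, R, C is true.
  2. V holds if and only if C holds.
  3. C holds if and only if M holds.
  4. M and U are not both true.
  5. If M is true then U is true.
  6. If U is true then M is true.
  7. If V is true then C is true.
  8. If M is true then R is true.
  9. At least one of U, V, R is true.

M = False, R = True, C = False, V = False, U = False

  (1) {M, V, R, C}: 1 true — exactly one ✓
  (2) V=F, C=F — same ✓
  (3) C=F, M=F — same ✓
  (4) M=F, U=F — not both ✓
  (5) M=F ⇒ U: vacuous ✓
  (6) U=F ⇒ M: vacuous ✓
  (7) V=F ⇒ C: vacuous ✓
  (8) M=F ⇒ R: vacuous ✓
  (9) {U, V, R}: 1 true — at least one ✓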